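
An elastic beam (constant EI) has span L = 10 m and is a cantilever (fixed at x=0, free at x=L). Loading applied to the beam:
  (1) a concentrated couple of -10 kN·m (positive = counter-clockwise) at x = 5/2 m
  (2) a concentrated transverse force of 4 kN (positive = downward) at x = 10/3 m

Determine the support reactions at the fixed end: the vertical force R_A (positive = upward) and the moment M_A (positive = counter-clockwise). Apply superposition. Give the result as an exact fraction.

R_A = 4 kN, M_A = 70/3 kN·m

Load 1 — applied couple M₀=-10 kN·m at a=5/2 m (b=L-a=15/2):
  R_A = 0 kN
  M_A = -M₀ = -(-10) = 10 kN·m
Load 2 — point force P=4 kN at a=10/3 m (b=L-a=20/3):
  R_A = P = 4 kN
  M_A = Pa = 4·(10/3) = 40/3 kN·m
Superposition: R_A = 4 kN, M_A = 70/3 kN·m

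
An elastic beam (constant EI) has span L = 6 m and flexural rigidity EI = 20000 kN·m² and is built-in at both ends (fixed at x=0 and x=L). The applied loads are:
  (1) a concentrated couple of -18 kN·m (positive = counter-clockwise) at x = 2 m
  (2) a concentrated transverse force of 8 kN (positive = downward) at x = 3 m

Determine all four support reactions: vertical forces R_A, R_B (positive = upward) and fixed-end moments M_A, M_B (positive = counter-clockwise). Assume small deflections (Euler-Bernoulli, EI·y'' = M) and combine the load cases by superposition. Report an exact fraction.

Load 1 — applied couple M₀=-18 kN·m at a=2 m (b=L-a=4):
  R_A = 6M₀ab/L³ = 6·(-18)·2·4/6³ = -4 kN
  M_A = M₀b(2a-b)/L² = (-18)·4·(2·2-4)/6² = 0 kN·m
  R_B = -6M₀ab/L³ = -6·(-18)·2·4/6³ = 4 kN
  M_B = M₀a(2b-a)/L² = (-18)·2·(2·4-2)/6² = -6 kN·m
Load 2 — point force P=8 kN at a=3 m (b=L-a=3):
  R_A = Pb²(3a+b)/L³ = 8·3²·(3·3+3)/6³ = 4 kN
  M_A = Pab²/L² = 8·3·3²/6² = 6 kN·m
  R_B = Pa²(a+3b)/L³ = 8·3²·(3+3·3)/6³ = 4 kN
  M_B = -Pa²b/L² = -8·3²·3/6² = -6 kN·m
Superposition: R_A = 0 kN, M_A = 6 kN·m, R_B = 8 kN, M_B = -12 kN·m

R_A = 0 kN, M_A = 6 kN·m, R_B = 8 kN, M_B = -12 kN·m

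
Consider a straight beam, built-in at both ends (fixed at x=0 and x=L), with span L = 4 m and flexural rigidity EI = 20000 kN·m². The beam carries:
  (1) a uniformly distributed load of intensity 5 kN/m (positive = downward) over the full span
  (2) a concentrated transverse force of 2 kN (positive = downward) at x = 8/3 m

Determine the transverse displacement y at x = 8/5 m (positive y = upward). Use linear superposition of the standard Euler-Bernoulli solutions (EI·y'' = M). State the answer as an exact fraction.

y(8/5) = -44/253125 m

Load 1 — uniform load w=5 kN/m over full span:
  y_1 = -wx²(L-x)²/(24EI) = -5·(8/5)²·(4-(8/5))²/(24·20000) = -12/78125 m
Load 2 — point force P=2 kN at a=8/3 m (b=L-a=4/3):
  y_2 = -Pb²x²(3aL-(3a+b)x)/(6L³EI)  [x≤a] = -2·(4/3)²·(8/5)²·(3·(8/3)·4-(3·(8/3)+(4/3))·(8/5))/(6·4³·20000) = -128/6328125 m
Superposition: y = Σ y_i = -44/253125 m ≈ -0.000174 m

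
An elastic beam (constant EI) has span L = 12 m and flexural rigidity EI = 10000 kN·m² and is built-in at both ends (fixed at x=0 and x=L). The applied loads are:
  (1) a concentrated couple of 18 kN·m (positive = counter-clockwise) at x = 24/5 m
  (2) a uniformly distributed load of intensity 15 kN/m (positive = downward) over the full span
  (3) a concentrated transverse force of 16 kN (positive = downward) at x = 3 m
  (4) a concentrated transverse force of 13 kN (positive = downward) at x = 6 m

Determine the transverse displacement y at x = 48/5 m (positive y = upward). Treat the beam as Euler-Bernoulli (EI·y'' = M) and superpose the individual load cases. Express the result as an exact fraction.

Load 1 — applied couple M₀=18 kN·m at a=24/5 m (b=L-a=36/5):
  y_1 = (R_Ax³/6 - M_Ax²/2 - M₀(x-a)²/2)/EI  [x>a] with R_A=54/25, M_A=54/25 = ((54/25)·(48/5)³/6 - (54/25)·(48/5)²/2 - 18·((48/5)-(24/5))²/2)/10000 = 2268/1953125 m
Load 2 — uniform load w=15 kN/m over full span:
  y_2 = -wx²(L-x)²/(24EI) = -15·(48/5)²·(12-(48/5))²/(24·10000) = -2592/78125 m
Load 3 — point force P=16 kN at a=3 m (b=L-a=9):
  y_3 = -Pa²(L-x)²(3bL-(3b+a)(L-x))/(6L³EI)  [x>a] = -16·3²·(12-(48/5))²·(3·9·12-(3·9+3)·(12-(48/5)))/(6·12³·10000) = -63/31250 m
Load 4 — point force P=13 kN at a=6 m (b=L-a=6):
  y_4 = -Pa²(L-x)²(3bL-(3b+a)(L-x))/(6L³EI)  [x>a] = -13·6²·(12-(48/5))²·(3·6·12-(3·6+6)·(12-(48/5)))/(6·12³·10000) = -1287/312500 m
Superposition: y = Σ y_i = -298053/7812500 m ≈ -0.038151 m

y(48/5) = -298053/7812500 m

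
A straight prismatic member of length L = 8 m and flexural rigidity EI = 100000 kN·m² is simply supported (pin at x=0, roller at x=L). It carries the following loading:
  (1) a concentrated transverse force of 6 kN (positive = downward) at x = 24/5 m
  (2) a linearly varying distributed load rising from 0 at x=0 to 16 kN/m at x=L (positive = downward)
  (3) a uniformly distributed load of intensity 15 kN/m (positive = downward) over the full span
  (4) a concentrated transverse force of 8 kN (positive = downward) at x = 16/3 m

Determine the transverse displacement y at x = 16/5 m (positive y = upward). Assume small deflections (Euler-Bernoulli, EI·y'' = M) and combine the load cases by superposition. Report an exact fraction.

y(16/5) = -50732384/3955078125 m

Load 1 — point force P=6 kN at a=24/5 m (b=L-a=16/5):
  y_1 = -Pbx(L²-b²-x²)/(6LEI)  [x≤a] = -6·(16/5)·(16/5)·(8²-(16/5)²-(16/5)²)/(6·8·100000) = -1088/1953125 m
Load 2 — triangular load w₀=16 kN/m (0→w₀ over full span):
  y_2 = -w₀x(7L⁴-10L²x²+3x⁴)/(360LEI) = -16·(16/5)·(7·8⁴-10·8²·(16/5)²+3·(16/5)⁴)/(360·8·100000) = -584192/146484375 m
Load 3 — uniform load w=15 kN/m over full span:
  y_3 = -wx(L³-2Lx²+x³)/(24EI) = -15·(16/5)·(8³-2·8·(16/5)²+(16/5)³)/(24·100000) = -2976/390625 m
Load 4 — point force P=8 kN at a=16/3 m (b=L-a=8/3):
  y_4 = -Pbx(L²-b²-x²)/(6LEI)  [x≤a] = -8·(8/3)·(16/5)·(8²-(8/3)²-(16/5)²)/(6·8·100000) = -20992/31640625 m
Superposition: y = Σ y_i = -50732384/3955078125 m ≈ -0.012827 m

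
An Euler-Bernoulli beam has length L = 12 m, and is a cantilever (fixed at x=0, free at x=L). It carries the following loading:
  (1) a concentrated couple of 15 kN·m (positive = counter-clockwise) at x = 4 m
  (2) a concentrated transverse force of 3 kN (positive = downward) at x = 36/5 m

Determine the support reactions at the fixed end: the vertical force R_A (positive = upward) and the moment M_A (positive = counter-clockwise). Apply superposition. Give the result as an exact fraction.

Load 1 — applied couple M₀=15 kN·m at a=4 m (b=L-a=8):
  R_A = 0 kN
  M_A = -M₀ = -15 kN·m
Load 2 — point force P=3 kN at a=36/5 m (b=L-a=24/5):
  R_A = P = 3 kN
  M_A = Pa = 3·(36/5) = 108/5 kN·m
Superposition: R_A = 3 kN, M_A = 33/5 kN·m

R_A = 3 kN, M_A = 33/5 kN·m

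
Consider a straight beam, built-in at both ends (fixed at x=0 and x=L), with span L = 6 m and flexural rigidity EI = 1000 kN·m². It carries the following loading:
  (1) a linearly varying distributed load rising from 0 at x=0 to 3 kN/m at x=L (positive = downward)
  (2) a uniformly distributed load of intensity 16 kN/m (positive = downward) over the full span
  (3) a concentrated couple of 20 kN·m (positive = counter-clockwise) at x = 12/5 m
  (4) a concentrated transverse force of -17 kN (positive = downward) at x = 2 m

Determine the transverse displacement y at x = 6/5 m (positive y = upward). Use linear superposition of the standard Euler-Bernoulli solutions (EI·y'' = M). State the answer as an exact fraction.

Load 1 — triangular load w₀=3 kN/m (0→w₀ over full span):
  y_1 = -w₀x²(L-x)²(x+2L)/(120LEI) = -3·(6/5)²·(6-(6/5))²·((6/5)+2·6)/(120·6·1000) = -3564/1953125 m
Load 2 — uniform load w=16 kN/m over full span:
  y_2 = -wx²(L-x)²/(24EI) = -16·(6/5)²·(6-(6/5))²/(24·1000) = -1728/78125 m
Load 3 — applied couple M₀=20 kN·m at a=12/5 m (b=L-a=18/5):
  y_3 = (R_Ax³/6 - M_Ax²/2)/EI  [x≤a] with R_A=24/5, M_A=12/5 = ((24/5)·(6/5)³/6 - (12/5)·(6/5)²/2)/1000 = -27/78125 m
Load 4 — point force P=-17 kN at a=2 m (b=L-a=4):
  y_4 = -Pb²x²(3aL-(3a+b)x)/(6L³EI)  [x≤a] = -(-17)·4²·(6/5)²·(3·2·6-(3·2+4)·(6/5))/(6·6³·1000) = 68/9375 m
Superposition: y = Σ y_i = -99817/5859375 m ≈ -0.017035 m

y(6/5) = -99817/5859375 m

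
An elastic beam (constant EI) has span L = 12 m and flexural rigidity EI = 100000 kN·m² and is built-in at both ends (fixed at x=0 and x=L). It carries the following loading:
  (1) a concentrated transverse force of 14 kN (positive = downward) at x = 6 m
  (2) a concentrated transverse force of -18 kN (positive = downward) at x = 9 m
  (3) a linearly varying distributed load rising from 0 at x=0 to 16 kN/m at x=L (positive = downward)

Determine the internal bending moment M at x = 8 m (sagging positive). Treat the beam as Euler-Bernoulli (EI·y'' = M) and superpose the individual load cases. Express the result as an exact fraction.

M(8) = 12401/360 kN·m

Load 1 — point force P=14 kN at a=6 m (b=L-a=6):
  M_1 = Pa²(a+3b)(L-x)/L³ - Pa²b/L²  [x>a] = 14·6²·(6+3·6)·(12-8)/12³ - 14·6²·6/12² = 7 kN·m
Load 2 — point force P=-18 kN at a=9 m (b=L-a=3):
  M_2 = Pb²(3a+b)x/L³ - Pab²/L²  [x≤a] = (-18)·3²·(3·9+3)·8/12³ - (-18)·9·3²/12² = -99/8 kN·m
Load 3 — triangular load w₀=16 kN/m (0→w₀ over full span):
  M_3 = 3w₀Lx/20 - w₀L²/30 - w₀x³/(6L) = 3·16·12·8/20 - 16·12²/30 - 16·8³/(6·12) = 1792/45 kN·m
Superposition: M = Σ M_i = 12401/360 kN·m ≈ 34.447222 kN·m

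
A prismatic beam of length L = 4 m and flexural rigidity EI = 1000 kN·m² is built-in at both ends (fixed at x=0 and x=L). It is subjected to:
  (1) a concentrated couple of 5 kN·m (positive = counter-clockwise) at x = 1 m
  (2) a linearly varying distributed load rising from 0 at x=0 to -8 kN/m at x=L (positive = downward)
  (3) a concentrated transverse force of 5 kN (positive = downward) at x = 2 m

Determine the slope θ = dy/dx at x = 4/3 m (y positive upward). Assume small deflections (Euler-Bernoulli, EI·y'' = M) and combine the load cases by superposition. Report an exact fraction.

Load 1 — applied couple M₀=5 kN·m at a=1 m (b=L-a=3):
  θ_1 = (R_Ax²/2 - M_Ax - M₀(x-a))/EI  [x>a] with R_A=45/32, M_A=-15/16 = ((45/32)·(4/3)²/2 - (-15/16)·(4/3) - 5·((4/3)-1))/1000 = 1/1200 rad
Load 2 — triangular load w₀=-8 kN/m (0→w₀ over full span):
  θ_2 = -w₀(2x(L-x)(L-2x)(x+2L)+x²(L-x)²)/(120LEI) = -(-8)·(2·(4/3)·(4-(4/3))·(4-2·(4/3))·((4/3)+2·4)+(4/3)²·(4-(4/3))²)/(120·4·1000) = 256/151875 rad
Load 3 — point force P=5 kN at a=2 m (b=L-a=2):
  θ_3 = -Pb²x(2aL-(3a+b)x)/(2L³EI)  [x≤a] = -5·2²·(4/3)·(2·2·4-(3·2+2)·(4/3))/(2·4³·1000) = -1/900 rad
Superposition: θ = Σ θ_i = 3421/2430000 rad ≈ 0.001408 rad

θ(4/3) = 3421/2430000 rad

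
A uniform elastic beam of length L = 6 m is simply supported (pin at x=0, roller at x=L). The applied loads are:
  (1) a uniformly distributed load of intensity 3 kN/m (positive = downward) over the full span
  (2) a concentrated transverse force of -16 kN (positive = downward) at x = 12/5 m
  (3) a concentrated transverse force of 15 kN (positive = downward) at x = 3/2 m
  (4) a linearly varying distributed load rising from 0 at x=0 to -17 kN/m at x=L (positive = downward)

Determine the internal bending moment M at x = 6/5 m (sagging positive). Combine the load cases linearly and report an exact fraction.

M(6/5) = -2241/250 kN·m

Load 1 — uniform load w=3 kN/m over full span:
  M_1 = wx(L-x)/2 = 3·(6/5)·(6-(6/5))/2 = 216/25 kN·m
Load 2 — point force P=-16 kN at a=12/5 m (b=L-a=18/5):
  M_2 = Pbx/L  [x≤a] = (-16)·(18/5)·(6/5)/6 = -288/25 kN·m
Load 3 — point force P=15 kN at a=3/2 m (b=L-a=9/2):
  M_3 = Pbx/L  [x≤a] = 15·(9/2)·(6/5)/6 = 27/2 kN·m
Load 4 — triangular load w₀=-17 kN/m (0→w₀ over full span):
  M_4 = w₀Lx/6 - w₀x³/(6L) = (-17)·6·(6/5)/6 - (-17)·(6/5)³/(6·6) = -2448/125 kN·m
Superposition: M = Σ M_i = -2241/250 kN·m ≈ -8.964000 kN·m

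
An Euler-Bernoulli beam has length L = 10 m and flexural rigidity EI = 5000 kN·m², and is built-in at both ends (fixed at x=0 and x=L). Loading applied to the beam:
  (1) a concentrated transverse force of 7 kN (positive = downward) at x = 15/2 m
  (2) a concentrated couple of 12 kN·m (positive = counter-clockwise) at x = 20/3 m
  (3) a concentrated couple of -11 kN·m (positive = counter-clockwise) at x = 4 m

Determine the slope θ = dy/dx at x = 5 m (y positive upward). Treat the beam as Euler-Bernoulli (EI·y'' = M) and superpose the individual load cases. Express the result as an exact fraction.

Load 1 — point force P=7 kN at a=15/2 m (b=L-a=5/2):
  θ_1 = -Pb²x(2aL-(3a+b)x)/(2L³EI)  [x≤a] = -7·(5/2)²·5·(2·(15/2)·10-(3·(15/2)+(5/2))·5)/(2·10³·5000) = -7/12800 rad
Load 2 — applied couple M₀=12 kN·m at a=20/3 m (b=L-a=10/3):
  θ_2 = (R_Ax²/2 - M_Ax)/EI  [x≤a] with R_A=8/5, M_A=4 = ((8/5)·5²/2 - 4·5)/5000 = 0 rad
Load 3 — applied couple M₀=-11 kN·m at a=4 m (b=L-a=6):
  θ_3 = (R_Ax²/2 - M_Ax - M₀(x-a))/EI  [x>a] with R_A=-198/125, M_A=-33/25 = ((-198/125)·5²/2 - (-33/25)·5 - (-11)·(5-4))/5000 = -11/25000 rad
Superposition: θ = Σ θ_i = -1579/1600000 rad ≈ -0.000987 rad

θ(5) = -1579/1600000 rad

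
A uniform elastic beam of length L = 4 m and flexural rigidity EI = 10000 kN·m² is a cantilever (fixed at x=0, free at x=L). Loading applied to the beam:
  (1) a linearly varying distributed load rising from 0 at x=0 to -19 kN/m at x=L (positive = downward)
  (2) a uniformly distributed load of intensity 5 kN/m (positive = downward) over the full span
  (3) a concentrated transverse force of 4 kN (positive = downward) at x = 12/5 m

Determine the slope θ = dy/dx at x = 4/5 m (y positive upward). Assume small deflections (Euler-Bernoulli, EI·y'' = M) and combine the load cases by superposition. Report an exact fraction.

Load 1 — triangular load w₀=-19 kN/m (0→w₀ over full span):
  θ_1 = (w₀Lx²/4-w₀L²x/3-w₀x⁴/(24L))/EI = ((-19)·4·(4/5)²/4-(-19)·4²·(4/5)/3-(-19)·(4/5)⁴/(24·4))/10000 = 16169/2343750 rad
Load 2 — uniform load w=5 kN/m over full span:
  θ_2 = -wx(x²-3Lx+3L²)/(6EI) = -5·(4/5)·((4/5)²-3·4·(4/5)+3·4²)/(6·10000) = -122/46875 rad
Load 3 — point force P=4 kN at a=12/5 m (b=L-a=8/5):
  θ_3 = -Px(2a-x)/(2EI)  [x≤a] = -4·(4/5)·(2·(12/5)-(4/5))/(2·10000) = -2/3125 rad
Superposition: θ = Σ θ_i = 8569/2343750 rad ≈ 0.003656 rad

θ(4/5) = 8569/2343750 rad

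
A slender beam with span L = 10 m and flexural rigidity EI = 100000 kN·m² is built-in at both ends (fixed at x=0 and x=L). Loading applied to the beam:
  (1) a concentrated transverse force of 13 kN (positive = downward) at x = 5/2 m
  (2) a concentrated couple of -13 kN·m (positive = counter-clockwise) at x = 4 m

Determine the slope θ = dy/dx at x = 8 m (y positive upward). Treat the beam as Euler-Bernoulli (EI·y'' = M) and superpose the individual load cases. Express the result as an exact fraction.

θ(8) = 12701/100000000 rad

Load 1 — point force P=13 kN at a=5/2 m (b=L-a=15/2):
  θ_1 = Pa²(L-x)(2bL-(3b+a)(L-x))/(2L³EI)  [x>a] = 13·(5/2)²·(10-8)·(2·(15/2)·10-(3·(15/2)+(5/2))·(10-8))/(2·10³·100000) = 13/160000 rad
Load 2 — applied couple M₀=-13 kN·m at a=4 m (b=L-a=6):
  θ_2 = (R_Ax²/2 - M_Ax - M₀(x-a))/EI  [x>a] with R_A=-234/125, M_A=-39/25 = ((-234/125)·8²/2 - (-39/25)·8 - (-13)·(8-4))/100000 = 143/3125000 rad
Superposition: θ = Σ θ_i = 12701/100000000 rad ≈ 0.000127 rad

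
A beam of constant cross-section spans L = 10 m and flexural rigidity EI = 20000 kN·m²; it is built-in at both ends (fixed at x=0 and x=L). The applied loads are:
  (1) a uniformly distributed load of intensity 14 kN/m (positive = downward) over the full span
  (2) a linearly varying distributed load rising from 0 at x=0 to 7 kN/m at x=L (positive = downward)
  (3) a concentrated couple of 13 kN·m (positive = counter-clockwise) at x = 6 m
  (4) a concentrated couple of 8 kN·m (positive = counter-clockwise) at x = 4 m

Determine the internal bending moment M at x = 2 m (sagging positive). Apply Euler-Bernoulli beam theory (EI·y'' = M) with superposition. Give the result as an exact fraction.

M(2) = -2627/375 kN·m

Load 1 — uniform load w=14 kN/m over full span:
  M_1 = wLx/2 - wL²/12 - wx²/2 = 14·10·2/2 - 14·10²/12 - 14·2²/2 = -14/3 kN·m
Load 2 — triangular load w₀=7 kN/m (0→w₀ over full span):
  M_2 = 3w₀Lx/20 - w₀L²/30 - w₀x³/(6L) = 3·7·10·2/20 - 7·10²/30 - 7·2³/(6·10) = -49/15 kN·m
Load 3 — applied couple M₀=13 kN·m at a=6 m (b=L-a=4):
  M_3 = R_Ax - M_A  [x≤a] with R_A=234/125, M_A=104/25 = (234/125)·2 - (104/25) = -52/125 kN·m
Load 4 — applied couple M₀=8 kN·m at a=4 m (b=L-a=6):
  M_4 = R_Ax - M_A  [x≤a] with R_A=144/125, M_A=24/25 = (144/125)·2 - (24/25) = 168/125 kN·m
Superposition: M = Σ M_i = -2627/375 kN·m ≈ -7.005333 kN·m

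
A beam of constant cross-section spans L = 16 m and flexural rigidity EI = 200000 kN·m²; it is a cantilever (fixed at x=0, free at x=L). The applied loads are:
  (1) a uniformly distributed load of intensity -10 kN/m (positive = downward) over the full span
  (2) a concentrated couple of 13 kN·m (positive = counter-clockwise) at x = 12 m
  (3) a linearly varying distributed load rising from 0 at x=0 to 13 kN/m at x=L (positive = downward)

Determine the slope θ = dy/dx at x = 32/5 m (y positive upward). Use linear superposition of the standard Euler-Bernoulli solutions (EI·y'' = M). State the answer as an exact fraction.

θ(32/5) = 23947/11718750 rad

Load 1 — uniform load w=-10 kN/m over full span:
  θ_1 = -wx(x²-3Lx+3L²)/(6EI) = -(-10)·(32/5)·((32/5)²-3·16·(32/5)+3·16²)/(6·200000) = 6272/234375 rad
Load 2 — applied couple M₀=13 kN·m at a=12 m (b=L-a=4):
  θ_2 = M₀x/EI  [x≤a] = 13·(32/5)/200000 = 13/31250 rad
Load 3 — triangular load w₀=13 kN/m (0→w₀ over full span):
  θ_3 = (w₀Lx²/4-w₀L²x/3-w₀x⁴/(24L))/EI = (13·16·(32/5)²/4-13·16²·(32/5)/3-13·(32/5)⁴/(24·16))/200000 = -49088/1953125 rad
Superposition: θ = Σ θ_i = 23947/11718750 rad ≈ 0.002043 rad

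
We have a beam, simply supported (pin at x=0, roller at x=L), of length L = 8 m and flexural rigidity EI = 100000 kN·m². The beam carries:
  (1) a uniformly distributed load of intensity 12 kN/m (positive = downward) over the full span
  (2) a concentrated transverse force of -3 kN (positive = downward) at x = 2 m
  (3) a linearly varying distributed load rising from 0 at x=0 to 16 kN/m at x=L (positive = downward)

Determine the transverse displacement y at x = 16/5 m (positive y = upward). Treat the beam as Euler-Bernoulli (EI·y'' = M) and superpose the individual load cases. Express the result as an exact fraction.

Load 1 — uniform load w=12 kN/m over full span:
  y_1 = -wx(L³-2Lx²+x³)/(24EI) = -12·(16/5)·(8³-2·8·(16/5)²+(16/5)³)/(24·100000) = -11904/1953125 m
Load 2 — point force P=-3 kN at a=2 m (b=L-a=6):
  y_2 = -Pa(L-x)(2Lx-a²-x²)/(6LEI)  [x>a] = -(-3)·2·(8-(16/5))·(2·8·(16/5)-2²-(16/5)²)/(6·8·100000) = 693/3125000 m
Load 3 — triangular load w₀=16 kN/m (0→w₀ over full span):
  y_3 = -w₀x(7L⁴-10L²x²+3x⁴)/(360LEI) = -16·(16/5)·(7·8⁴-10·8²·(16/5)²+3·(16/5)⁴)/(360·8·100000) = -584192/146484375 m
Superposition: y = Σ y_i = -11556061/1171875000 m ≈ -0.009861 m

y(16/5) = -11556061/1171875000 m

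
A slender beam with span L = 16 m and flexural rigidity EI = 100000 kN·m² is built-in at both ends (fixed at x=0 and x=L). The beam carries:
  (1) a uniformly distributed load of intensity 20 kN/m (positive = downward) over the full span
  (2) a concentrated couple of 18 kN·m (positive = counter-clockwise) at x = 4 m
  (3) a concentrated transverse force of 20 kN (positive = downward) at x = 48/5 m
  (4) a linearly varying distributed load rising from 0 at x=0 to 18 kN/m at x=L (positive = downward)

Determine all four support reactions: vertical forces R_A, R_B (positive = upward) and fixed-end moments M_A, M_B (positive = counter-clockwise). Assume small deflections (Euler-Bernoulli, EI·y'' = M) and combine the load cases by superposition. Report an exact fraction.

R_A = 338409/1600 kN, M_A = 364567/600 kN·m, R_B = 435991/1600 kN, M_B = -418513/600 kN·m

Load 1 — uniform load w=20 kN/m over full span:
  R_A = wL/2 = 20·16/2 = 160 kN
  M_A = wL²/12 = 20·16²/12 = 1280/3 kN·m
  R_B = wL/2 = 20·16/2 = 160 kN
  M_B = -wL²/12 = -20·16²/12 = -1280/3 kN·m
Load 2 — applied couple M₀=18 kN·m at a=4 m (b=L-a=12):
  R_A = 6M₀ab/L³ = 6·18·4·12/16³ = 81/64 kN
  M_A = M₀b(2a-b)/L² = 18·12·(2·4-12)/16² = -27/8 kN·m
  R_B = -6M₀ab/L³ = -6·18·4·12/16³ = -81/64 kN
  M_B = M₀a(2b-a)/L² = 18·4·(2·12-4)/16² = 45/8 kN·m
Load 3 — point force P=20 kN at a=48/5 m (b=L-a=32/5):
  R_A = Pb²(3a+b)/L³ = 20·(32/5)²·(3·(48/5)+(32/5))/16³ = 176/25 kN
  M_A = Pab²/L² = 20·(48/5)·(32/5)²/16² = 768/25 kN·m
  R_B = Pa²(a+3b)/L³ = 20·(48/5)²·((48/5)+3·(32/5))/16³ = 324/25 kN
  M_B = -Pa²b/L² = -20·(48/5)²·(32/5)/16² = -1152/25 kN·m
Load 4 — triangular load w₀=18 kN/m (0→w₀ over full span):
  R_A = 3w₀L/20 = 3·18·16/20 = 216/5 kN
  M_A = w₀L²/30 = 18·16²/30 = 768/5 kN·m
  R_B = 7w₀L/20 = 7·18·16/20 = 504/5 kN
  M_B = -w₀L²/20 = -18·16²/20 = -1152/5 kN·m
Superposition: R_A = 338409/1600 kN, M_A = 364567/600 kN·m, R_B = 435991/1600 kN, M_B = -418513/600 kN·m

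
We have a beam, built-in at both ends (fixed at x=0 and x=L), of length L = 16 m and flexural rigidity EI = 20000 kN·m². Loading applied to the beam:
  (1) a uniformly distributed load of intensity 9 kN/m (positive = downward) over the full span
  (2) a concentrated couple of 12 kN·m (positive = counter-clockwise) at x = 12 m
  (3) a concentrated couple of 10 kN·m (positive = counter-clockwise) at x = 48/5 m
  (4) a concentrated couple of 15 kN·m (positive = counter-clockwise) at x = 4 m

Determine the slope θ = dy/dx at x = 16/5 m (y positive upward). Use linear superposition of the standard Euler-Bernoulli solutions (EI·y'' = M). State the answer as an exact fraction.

θ(16/5) = -4591/312500 rad

Load 1 — uniform load w=9 kN/m over full span:
  θ_1 = -wx(L-x)(L-2x)/(12EI) = -9·(16/5)·(16-(16/5))·(16-2·(16/5))/(12·20000) = -1152/78125 rad
Load 2 — applied couple M₀=12 kN·m at a=12 m (b=L-a=4):
  θ_2 = (R_Ax²/2 - M_Ax)/EI  [x≤a] with R_A=27/32, M_A=15/4 = ((27/32)·(16/5)²/2 - (15/4)·(16/5))/20000 = -6/15625 rad
Load 3 — applied couple M₀=10 kN·m at a=48/5 m (b=L-a=32/5):
  θ_3 = (R_Ax²/2 - M_Ax)/EI  [x≤a] with R_A=9/10, M_A=16/5 = ((9/10)·(16/5)²/2 - (16/5)·(16/5))/20000 = -22/78125 rad
Load 4 — applied couple M₀=15 kN·m at a=4 m (b=L-a=12):
  θ_4 = (R_Ax²/2 - M_Ax)/EI  [x≤a] with R_A=135/128, M_A=-45/16 = ((135/128)·(16/5)²/2 - (-45/16)·(16/5))/20000 = 9/12500 rad
Superposition: θ = Σ θ_i = -4591/312500 rad ≈ -0.014691 rad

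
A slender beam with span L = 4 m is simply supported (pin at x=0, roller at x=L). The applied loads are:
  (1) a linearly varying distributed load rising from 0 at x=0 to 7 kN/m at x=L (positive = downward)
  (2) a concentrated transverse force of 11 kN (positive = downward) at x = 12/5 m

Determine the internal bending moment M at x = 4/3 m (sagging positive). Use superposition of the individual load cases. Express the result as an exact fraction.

Load 1 — triangular load w₀=7 kN/m (0→w₀ over full span):
  M_1 = w₀Lx/6 - w₀x³/(6L) = 7·4·(4/3)/6 - 7·(4/3)³/(6·4) = 448/81 kN·m
Load 2 — point force P=11 kN at a=12/5 m (b=L-a=8/5):
  M_2 = Pbx/L  [x≤a] = 11·(8/5)·(4/3)/4 = 88/15 kN·m
Superposition: M = Σ M_i = 4616/405 kN·m ≈ 11.397531 kN·m

M(4/3) = 4616/405 kN·m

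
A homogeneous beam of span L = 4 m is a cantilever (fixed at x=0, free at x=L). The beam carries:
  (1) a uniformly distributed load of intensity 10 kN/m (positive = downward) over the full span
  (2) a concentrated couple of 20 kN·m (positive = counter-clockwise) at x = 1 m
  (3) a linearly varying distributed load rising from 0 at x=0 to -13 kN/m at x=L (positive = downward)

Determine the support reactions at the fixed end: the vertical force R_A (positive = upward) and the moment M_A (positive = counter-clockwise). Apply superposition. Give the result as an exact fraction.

Load 1 — uniform load w=10 kN/m over full span:
  R_A = wL = 10·4 = 40 kN
  M_A = wL²/2 = 10·4²/2 = 80 kN·m
Load 2 — applied couple M₀=20 kN·m at a=1 m (b=L-a=3):
  R_A = 0 kN
  M_A = -M₀ = -20 kN·m
Load 3 — triangular load w₀=-13 kN/m (0→w₀ over full span):
  R_A = w₀L/2 = (-13)·4/2 = -26 kN
  M_A = w₀L²/3 = (-13)·4²/3 = -208/3 kN·m
Superposition: R_A = 14 kN, M_A = -28/3 kN·m

R_A = 14 kN, M_A = -28/3 kN·m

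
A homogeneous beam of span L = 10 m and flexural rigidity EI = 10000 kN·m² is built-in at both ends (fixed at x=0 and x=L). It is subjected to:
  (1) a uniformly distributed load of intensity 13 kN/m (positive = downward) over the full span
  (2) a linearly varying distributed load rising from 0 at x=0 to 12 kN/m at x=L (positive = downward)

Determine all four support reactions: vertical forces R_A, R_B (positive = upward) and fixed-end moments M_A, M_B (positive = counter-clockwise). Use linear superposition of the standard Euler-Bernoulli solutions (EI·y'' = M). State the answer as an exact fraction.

Load 1 — uniform load w=13 kN/m over full span:
  R_A = wL/2 = 13·10/2 = 65 kN
  M_A = wL²/12 = 13·10²/12 = 325/3 kN·m
  R_B = wL/2 = 13·10/2 = 65 kN
  M_B = -wL²/12 = -13·10²/12 = -325/3 kN·m
Load 2 — triangular load w₀=12 kN/m (0→w₀ over full span):
  R_A = 3w₀L/20 = 3·12·10/20 = 18 kN
  M_A = w₀L²/30 = 12·10²/30 = 40 kN·m
  R_B = 7w₀L/20 = 7·12·10/20 = 42 kN
  M_B = -w₀L²/20 = -12·10²/20 = -60 kN·m
Superposition: R_A = 83 kN, M_A = 445/3 kN·m, R_B = 107 kN, M_B = -505/3 kN·m

R_A = 83 kN, M_A = 445/3 kN·m, R_B = 107 kN, M_B = -505/3 kN·m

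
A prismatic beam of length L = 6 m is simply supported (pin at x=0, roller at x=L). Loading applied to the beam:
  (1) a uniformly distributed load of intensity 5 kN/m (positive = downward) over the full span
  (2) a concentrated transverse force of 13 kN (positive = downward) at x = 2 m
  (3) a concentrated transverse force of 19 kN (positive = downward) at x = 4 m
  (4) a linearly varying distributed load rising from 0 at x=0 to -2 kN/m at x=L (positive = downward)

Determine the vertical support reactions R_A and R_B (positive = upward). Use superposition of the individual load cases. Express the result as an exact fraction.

Load 1 — uniform load w=5 kN/m over full span:
  R_A = wL/2 = 5·6/2 = 15 kN
  R_B = wL/2 = 5·6/2 = 15 kN
Load 2 — point force P=13 kN at a=2 m (b=L-a=4):
  R_A = Pb/L = 13·4/6 = 26/3 kN
  R_B = Pa/L = 13·2/6 = 13/3 kN
Load 3 — point force P=19 kN at a=4 m (b=L-a=2):
  R_A = Pb/L = 19·2/6 = 19/3 kN
  R_B = Pa/L = 19·4/6 = 38/3 kN
Load 4 — triangular load w₀=-2 kN/m (0→w₀ over full span):
  R_A = w₀L/6 = (-2)·6/6 = -2 kN
  R_B = w₀L/3 = (-2)·6/3 = -4 kN
Superposition: R_A = 28 kN, R_B = 28 kN

R_A = 28 kN, R_B = 28 kN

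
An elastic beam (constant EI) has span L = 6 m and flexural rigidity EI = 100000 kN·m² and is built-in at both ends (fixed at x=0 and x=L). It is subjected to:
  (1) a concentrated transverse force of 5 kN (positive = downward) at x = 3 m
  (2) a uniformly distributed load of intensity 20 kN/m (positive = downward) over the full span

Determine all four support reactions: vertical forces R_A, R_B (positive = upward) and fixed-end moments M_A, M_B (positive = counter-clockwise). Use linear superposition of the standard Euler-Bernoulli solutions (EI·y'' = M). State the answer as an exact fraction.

Load 1 — point force P=5 kN at a=3 m (b=L-a=3):
  R_A = Pb²(3a+b)/L³ = 5·3²·(3·3+3)/6³ = 5/2 kN
  M_A = Pab²/L² = 5·3·3²/6² = 15/4 kN·m
  R_B = Pa²(a+3b)/L³ = 5·3²·(3+3·3)/6³ = 5/2 kN
  M_B = -Pa²b/L² = -5·3²·3/6² = -15/4 kN·m
Load 2 — uniform load w=20 kN/m over full span:
  R_A = wL/2 = 20·6/2 = 60 kN
  M_A = wL²/12 = 20·6²/12 = 60 kN·m
  R_B = wL/2 = 20·6/2 = 60 kN
  M_B = -wL²/12 = -20·6²/12 = -60 kN·m
Superposition: R_A = 125/2 kN, M_A = 255/4 kN·m, R_B = 125/2 kN, M_B = -255/4 kN·m

R_A = 125/2 kN, M_A = 255/4 kN·m, R_B = 125/2 kN, M_B = -255/4 kN·m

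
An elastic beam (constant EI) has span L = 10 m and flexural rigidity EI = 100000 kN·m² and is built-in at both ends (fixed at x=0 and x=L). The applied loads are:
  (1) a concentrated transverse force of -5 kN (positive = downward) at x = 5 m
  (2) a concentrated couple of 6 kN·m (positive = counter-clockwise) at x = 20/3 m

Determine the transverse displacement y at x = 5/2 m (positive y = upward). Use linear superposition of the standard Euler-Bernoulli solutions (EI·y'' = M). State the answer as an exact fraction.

Load 1 — point force P=-5 kN at a=5 m (b=L-a=5):
  y_1 = -Pb²x²(3aL-(3a+b)x)/(6L³EI)  [x≤a] = -(-5)·5²·(5/2)²·(3·5·10-(3·5+5)·(5/2))/(6·10³·100000) = 1/7680 m
Load 2 — applied couple M₀=6 kN·m at a=20/3 m (b=L-a=10/3):
  y_2 = (R_Ax³/6 - M_Ax²/2)/EI  [x≤a] with R_A=4/5, M_A=2 = ((4/5)·(5/2)³/6 - 2·(5/2)²/2)/100000 = -1/24000 m
Superposition: y = Σ y_i = 17/192000 m ≈ 0.000089 m

y(5/2) = 17/192000 m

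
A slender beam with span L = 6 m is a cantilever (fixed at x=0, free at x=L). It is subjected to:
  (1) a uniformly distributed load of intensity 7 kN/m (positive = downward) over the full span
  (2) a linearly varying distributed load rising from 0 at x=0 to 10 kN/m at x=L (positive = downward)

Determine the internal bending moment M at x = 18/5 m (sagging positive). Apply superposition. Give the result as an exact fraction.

Load 1 — uniform load w=7 kN/m over full span:
  M_1 = -w(L-x)²/2 = -7·(6-(18/5))²/2 = -504/25 kN·m
Load 2 — triangular load w₀=10 kN/m (0→w₀ over full span):
  M_2 = w₀Lx/2 - w₀L²/3 - w₀x³/(6L) = 10·6·(18/5)/2 - 10·6²/3 - 10·(18/5)³/(6·6) = -624/25 kN·m
Superposition: M = Σ M_i = -1128/25 kN·m ≈ -45.120000 kN·m

M(18/5) = -1128/25 kN·m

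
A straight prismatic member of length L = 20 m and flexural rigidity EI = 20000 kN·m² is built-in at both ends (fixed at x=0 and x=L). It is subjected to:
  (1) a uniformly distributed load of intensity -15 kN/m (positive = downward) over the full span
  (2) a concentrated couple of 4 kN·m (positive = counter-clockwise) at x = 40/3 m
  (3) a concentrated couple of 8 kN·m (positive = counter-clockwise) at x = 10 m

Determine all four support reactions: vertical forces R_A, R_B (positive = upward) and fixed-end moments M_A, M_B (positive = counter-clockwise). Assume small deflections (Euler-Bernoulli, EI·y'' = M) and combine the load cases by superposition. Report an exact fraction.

R_A = -2237/15 kN, M_A = -1490/3 kN·m, R_B = -2263/15 kN, M_B = 502 kN·m

Load 1 — uniform load w=-15 kN/m over full span:
  R_A = wL/2 = (-15)·20/2 = -150 kN
  M_A = wL²/12 = (-15)·20²/12 = -500 kN·m
  R_B = wL/2 = (-15)·20/2 = -150 kN
  M_B = -wL²/12 = -(-15)·20²/12 = 500 kN·m
Load 2 — applied couple M₀=4 kN·m at a=40/3 m (b=L-a=20/3):
  R_A = 6M₀ab/L³ = 6·4·(40/3)·(20/3)/20³ = 4/15 kN
  M_A = M₀b(2a-b)/L² = 4·(20/3)·(2·(40/3)-(20/3))/20² = 4/3 kN·m
  R_B = -6M₀ab/L³ = -6·4·(40/3)·(20/3)/20³ = -4/15 kN
  M_B = M₀a(2b-a)/L² = 4·(40/3)·(2·(20/3)-(40/3))/20² = 0 kN·m
Load 3 — applied couple M₀=8 kN·m at a=10 m (b=L-a=10):
  R_A = 6M₀ab/L³ = 6·8·10·10/20³ = 3/5 kN
  M_A = M₀b(2a-b)/L² = 8·10·(2·10-10)/20² = 2 kN·m
  R_B = -6M₀ab/L³ = -6·8·10·10/20³ = -3/5 kN
  M_B = M₀a(2b-a)/L² = 8·10·(2·10-10)/20² = 2 kN·m
Superposition: R_A = -2237/15 kN, M_A = -1490/3 kN·m, R_B = -2263/15 kN, M_B = 502 kN·m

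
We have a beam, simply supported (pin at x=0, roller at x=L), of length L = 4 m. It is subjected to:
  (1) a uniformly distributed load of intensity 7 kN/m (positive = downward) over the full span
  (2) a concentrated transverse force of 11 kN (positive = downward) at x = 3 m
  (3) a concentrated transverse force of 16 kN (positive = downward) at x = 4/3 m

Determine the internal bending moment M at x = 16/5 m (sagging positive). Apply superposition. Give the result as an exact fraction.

M(16/5) = 1487/75 kN·m

Load 1 — uniform load w=7 kN/m over full span:
  M_1 = wx(L-x)/2 = 7·(16/5)·(4-(16/5))/2 = 224/25 kN·m
Load 2 — point force P=11 kN at a=3 m (b=L-a=1):
  M_2 = Pa(L-x)/L  [x>a] = 11·3·(4-(16/5))/4 = 33/5 kN·m
Load 3 — point force P=16 kN at a=4/3 m (b=L-a=8/3):
  M_3 = Pa(L-x)/L  [x>a] = 16·(4/3)·(4-(16/5))/4 = 64/15 kN·m
Superposition: M = Σ M_i = 1487/75 kN·m ≈ 19.826667 kN·m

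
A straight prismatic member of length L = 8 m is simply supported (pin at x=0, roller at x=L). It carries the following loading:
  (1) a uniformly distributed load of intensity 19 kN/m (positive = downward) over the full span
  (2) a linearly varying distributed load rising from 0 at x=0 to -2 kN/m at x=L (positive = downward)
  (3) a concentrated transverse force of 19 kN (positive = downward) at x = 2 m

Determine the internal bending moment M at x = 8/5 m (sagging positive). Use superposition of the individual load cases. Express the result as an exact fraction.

Load 1 — uniform load w=19 kN/m over full span:
  M_1 = wx(L-x)/2 = 19·(8/5)·(8-(8/5))/2 = 2432/25 kN·m
Load 2 — triangular load w₀=-2 kN/m (0→w₀ over full span):
  M_2 = w₀Lx/6 - w₀x³/(6L) = (-2)·8·(8/5)/6 - (-2)·(8/5)³/(6·8) = -512/125 kN·m
Load 3 — point force P=19 kN at a=2 m (b=L-a=6):
  M_3 = Pbx/L  [x≤a] = 19·6·(8/5)/8 = 114/5 kN·m
Superposition: M = Σ M_i = 14498/125 kN·m ≈ 115.984000 kN·m

M(8/5) = 14498/125 kN·m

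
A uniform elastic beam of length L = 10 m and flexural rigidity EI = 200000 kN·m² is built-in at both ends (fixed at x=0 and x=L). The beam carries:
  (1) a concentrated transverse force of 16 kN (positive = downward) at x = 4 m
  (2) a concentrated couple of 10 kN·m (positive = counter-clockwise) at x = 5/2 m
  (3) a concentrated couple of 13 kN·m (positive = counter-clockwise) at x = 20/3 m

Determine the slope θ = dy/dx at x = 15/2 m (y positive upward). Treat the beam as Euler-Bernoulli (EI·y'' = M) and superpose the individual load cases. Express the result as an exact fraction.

Load 1 — point force P=16 kN at a=4 m (b=L-a=6):
  θ_1 = Pa²(L-x)(2bL-(3b+a)(L-x))/(2L³EI)  [x>a] = 16·4²·(10-(15/2))·(2·6·10-(3·6+4)·(10-(15/2)))/(2·10³·200000) = 13/125000 rad
Load 2 — applied couple M₀=10 kN·m at a=5/2 m (b=L-a=15/2):
  θ_2 = (R_Ax²/2 - M_Ax - M₀(x-a))/EI  [x>a] with R_A=9/8, M_A=-15/8 = ((9/8)·(15/2)²/2 - (-15/8)·(15/2) - 10·((15/2)-(5/2)))/200000 = -11/512000 rad
Load 3 — applied couple M₀=13 kN·m at a=20/3 m (b=L-a=10/3):
  θ_3 = (R_Ax²/2 - M_Ax - M₀(x-a))/EI  [x>a] with R_A=26/15, M_A=13/3 = ((26/15)·(15/2)²/2 - (13/3)·(15/2) - 13·((15/2)-(20/3)))/200000 = 13/480000 rad
Superposition: θ = Σ θ_i = 21043/192000000 rad ≈ 0.000110 rad

θ(15/2) = 21043/192000000 rad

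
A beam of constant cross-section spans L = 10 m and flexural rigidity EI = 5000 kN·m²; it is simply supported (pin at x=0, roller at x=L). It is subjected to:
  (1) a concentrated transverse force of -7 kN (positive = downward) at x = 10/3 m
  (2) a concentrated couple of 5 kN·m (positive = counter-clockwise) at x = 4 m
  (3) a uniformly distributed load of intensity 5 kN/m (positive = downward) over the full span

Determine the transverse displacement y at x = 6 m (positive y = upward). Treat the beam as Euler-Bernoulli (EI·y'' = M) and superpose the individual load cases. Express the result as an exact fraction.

Load 1 — point force P=-7 kN at a=10/3 m (b=L-a=20/3):
  y_1 = -Pa(L-x)(2Lx-a²-x²)/(6LEI)  [x>a] = -(-7)·(10/3)·(10-6)·(2·10·6-(10/3)²-6²)/(6·10·5000) = 1148/50625 m
Load 2 — applied couple M₀=5 kN·m at a=4 m (b=L-a=6):
  y_2 = (M₀x³/(6L)-M₀(x-a)²/2+C₁x)/EI  [x>a] with C₁=M₀(3b²-L²)/(6L)=2/3 = (5·6³/(6·10)-5·(6-4)²/2+(2/3)·6)/5000 = 3/1250 m
Load 3 — uniform load w=5 kN/m over full span:
  y_3 = -wx(L³-2Lx²+x³)/(24EI) = -5·6·(10³-2·10·6²+6³)/(24·5000) = -31/250 m
Superposition: y = Σ y_i = -5008/50625 m ≈ -0.098923 m

y(6) = -5008/50625 m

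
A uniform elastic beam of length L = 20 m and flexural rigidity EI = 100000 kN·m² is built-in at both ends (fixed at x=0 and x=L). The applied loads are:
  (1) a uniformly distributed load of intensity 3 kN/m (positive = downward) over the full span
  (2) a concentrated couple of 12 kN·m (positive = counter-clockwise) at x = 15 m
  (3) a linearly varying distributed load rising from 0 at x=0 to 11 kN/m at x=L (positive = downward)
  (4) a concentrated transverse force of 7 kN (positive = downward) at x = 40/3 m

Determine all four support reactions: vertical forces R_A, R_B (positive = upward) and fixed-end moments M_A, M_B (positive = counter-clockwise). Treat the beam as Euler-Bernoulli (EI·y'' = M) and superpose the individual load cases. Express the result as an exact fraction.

R_A = 70729/1080 kN, M_A = 28165/108 kN·m, R_B = 120431/1080 kN, M_B = -37043/108 kN·m

Load 1 — uniform load w=3 kN/m over full span:
  R_A = wL/2 = 3·20/2 = 30 kN
  M_A = wL²/12 = 3·20²/12 = 100 kN·m
  R_B = wL/2 = 3·20/2 = 30 kN
  M_B = -wL²/12 = -3·20²/12 = -100 kN·m
Load 2 — applied couple M₀=12 kN·m at a=15 m (b=L-a=5):
  R_A = 6M₀ab/L³ = 6·12·15·5/20³ = 27/40 kN
  M_A = M₀b(2a-b)/L² = 12·5·(2·15-5)/20² = 15/4 kN·m
  R_B = -6M₀ab/L³ = -6·12·15·5/20³ = -27/40 kN
  M_B = M₀a(2b-a)/L² = 12·15·(2·5-15)/20² = -9/4 kN·m
Load 3 — triangular load w₀=11 kN/m (0→w₀ over full span):
  R_A = 3w₀L/20 = 3·11·20/20 = 33 kN
  M_A = w₀L²/30 = 11·20²/30 = 440/3 kN·m
  R_B = 7w₀L/20 = 7·11·20/20 = 77 kN
  M_B = -w₀L²/20 = -11·20²/20 = -220 kN·m
Load 4 — point force P=7 kN at a=40/3 m (b=L-a=20/3):
  R_A = Pb²(3a+b)/L³ = 7·(20/3)²·(3·(40/3)+(20/3))/20³ = 49/27 kN
  M_A = Pab²/L² = 7·(40/3)·(20/3)²/20² = 280/27 kN·m
  R_B = Pa²(a+3b)/L³ = 7·(40/3)²·((40/3)+3·(20/3))/20³ = 140/27 kN
  M_B = -Pa²b/L² = -7·(40/3)²·(20/3)/20² = -560/27 kN·m
Superposition: R_A = 70729/1080 kN, M_A = 28165/108 kN·m, R_B = 120431/1080 kN, M_B = -37043/108 kN·m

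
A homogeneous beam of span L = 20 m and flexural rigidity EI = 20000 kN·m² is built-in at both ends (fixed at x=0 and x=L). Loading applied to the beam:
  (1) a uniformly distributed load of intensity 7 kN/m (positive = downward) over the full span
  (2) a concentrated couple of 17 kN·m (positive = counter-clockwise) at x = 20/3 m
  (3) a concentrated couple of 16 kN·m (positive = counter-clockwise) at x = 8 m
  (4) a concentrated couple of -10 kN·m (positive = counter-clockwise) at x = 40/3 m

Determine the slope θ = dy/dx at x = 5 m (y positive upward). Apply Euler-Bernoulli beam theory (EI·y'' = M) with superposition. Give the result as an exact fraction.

Load 1 — uniform load w=7 kN/m over full span:
  θ_1 = -wx(L-x)(L-2x)/(12EI) = -7·5·(20-5)·(20-2·5)/(12·20000) = -7/320 rad
Load 2 — applied couple M₀=17 kN·m at a=20/3 m (b=L-a=40/3):
  θ_2 = (R_Ax²/2 - M_Ax)/EI  [x≤a] with R_A=17/15, M_A=0 = ((17/15)·5²/2 - 0·5)/20000 = 17/24000 rad
Load 3 — applied couple M₀=16 kN·m at a=8 m (b=L-a=12):
  θ_3 = (R_Ax²/2 - M_Ax)/EI  [x≤a] with R_A=144/125, M_A=48/25 = ((144/125)·5²/2 - (48/25)·5)/20000 = 3/12500 rad
Load 4 — applied couple M₀=-10 kN·m at a=40/3 m (b=L-a=20/3):
  θ_4 = (R_Ax²/2 - M_Ax)/EI  [x≤a] with R_A=-2/3, M_A=-10/3 = ((-2/3)·5²/2 - (-10/3)·5)/20000 = 1/2400 rad
Superposition: θ = Σ θ_i = -2051/100000 rad ≈ -0.020510 rad

θ(5) = -2051/100000 rad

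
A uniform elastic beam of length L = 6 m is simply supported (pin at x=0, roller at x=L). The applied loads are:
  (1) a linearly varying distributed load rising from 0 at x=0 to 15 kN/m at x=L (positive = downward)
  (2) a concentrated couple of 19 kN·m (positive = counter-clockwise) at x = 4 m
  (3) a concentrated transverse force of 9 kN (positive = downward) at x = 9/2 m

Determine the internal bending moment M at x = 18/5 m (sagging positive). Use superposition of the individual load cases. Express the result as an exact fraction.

Load 1 — triangular load w₀=15 kN/m (0→w₀ over full span):
  M_1 = w₀Lx/6 - w₀x³/(6L) = 15·6·(18/5)/6 - 15·(18/5)³/(6·6) = 864/25 kN·m
Load 2 — applied couple M₀=19 kN·m at a=4 m (b=L-a=2):
  M_2 = M₀x/L  [x≤a] = 19·(18/5)/6 = 57/5 kN·m
Load 3 — point force P=9 kN at a=9/2 m (b=L-a=3/2):
  M_3 = Pbx/L  [x≤a] = 9·(3/2)·(18/5)/6 = 81/10 kN·m
Superposition: M = Σ M_i = 2703/50 kN·m ≈ 54.060000 kN·m

M(18/5) = 2703/50 kN·m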